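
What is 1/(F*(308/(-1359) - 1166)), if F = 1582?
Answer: -1359/2507314964 ≈ -5.4201e-7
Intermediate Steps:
1/(F*(308/(-1359) - 1166)) = 1/(1582*(308/(-1359) - 1166)) = 1/(1582*(308*(-1/1359) - 1166)) = 1/(1582*(-308/1359 - 1166)) = 1/(1582*(-1584902/1359)) = 1/(-2507314964/1359) = -1359/2507314964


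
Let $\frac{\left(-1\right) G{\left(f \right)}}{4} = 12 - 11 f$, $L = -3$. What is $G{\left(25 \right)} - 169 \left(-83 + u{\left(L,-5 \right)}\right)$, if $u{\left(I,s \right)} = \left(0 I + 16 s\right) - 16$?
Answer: $31303$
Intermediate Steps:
$u{\left(I,s \right)} = -16 + 16 s$ ($u{\left(I,s \right)} = \left(0 + 16 s\right) - 16 = 16 s - 16 = -16 + 16 s$)
$G{\left(f \right)} = -48 + 44 f$ ($G{\left(f \right)} = - 4 \left(12 - 11 f\right) = -48 + 44 f$)
$G{\left(25 \right)} - 169 \left(-83 + u{\left(L,-5 \right)}\right) = \left(-48 + 44 \cdot 25\right) - 169 \left(-83 + \left(-16 + 16 \left(-5\right)\right)\right) = \left(-48 + 1100\right) - 169 \left(-83 - 96\right) = 1052 - 169 \left(-83 - 96\right) = 1052 - 169 \left(-179\right) = 1052 - -30251 = 1052 + 30251 = 31303$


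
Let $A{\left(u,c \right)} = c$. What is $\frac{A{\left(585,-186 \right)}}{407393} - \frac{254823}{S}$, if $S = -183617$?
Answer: $\frac{14825564811}{10686325783} \approx 1.3873$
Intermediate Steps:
$\frac{A{\left(585,-186 \right)}}{407393} - \frac{254823}{S} = - \frac{186}{407393} - \frac{254823}{-183617} = \left(-186\right) \frac{1}{407393} - - \frac{254823}{183617} = - \frac{186}{407393} + \frac{254823}{183617} = \frac{14825564811}{10686325783}$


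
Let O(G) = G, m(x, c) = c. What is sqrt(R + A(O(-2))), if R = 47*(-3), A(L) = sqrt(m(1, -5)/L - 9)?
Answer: sqrt(-564 + 2*I*sqrt(26))/2 ≈ 0.10735 + 11.875*I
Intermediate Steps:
A(L) = sqrt(-9 - 5/L) (A(L) = sqrt(-5/L - 9) = sqrt(-9 - 5/L))
R = -141
sqrt(R + A(O(-2))) = sqrt(-141 + sqrt(-9 - 5/(-2))) = sqrt(-141 + sqrt(-9 - 5*(-1/2))) = sqrt(-141 + sqrt(-9 + 5/2)) = sqrt(-141 + sqrt(-13/2)) = sqrt(-141 + I*sqrt(26)/2)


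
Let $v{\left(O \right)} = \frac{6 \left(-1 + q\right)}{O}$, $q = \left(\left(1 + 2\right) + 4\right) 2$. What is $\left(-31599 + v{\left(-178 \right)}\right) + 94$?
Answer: $- \frac{2803984}{89} \approx -31505.0$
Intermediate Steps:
$q = 14$ ($q = \left(3 + 4\right) 2 = 7 \cdot 2 = 14$)
$v{\left(O \right)} = \frac{78}{O}$ ($v{\left(O \right)} = \frac{6 \left(-1 + 14\right)}{O} = \frac{6 \cdot 13}{O} = \frac{78}{O}$)
$\left(-31599 + v{\left(-178 \right)}\right) + 94 = \left(-31599 + \frac{78}{-178}\right) + 94 = \left(-31599 + 78 \left(- \frac{1}{178}\right)\right) + 94 = \left(-31599 - \frac{39}{89}\right) + 94 = - \frac{2812350}{89} + 94 = - \frac{2803984}{89}$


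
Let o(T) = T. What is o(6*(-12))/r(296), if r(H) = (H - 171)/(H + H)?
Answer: -42624/125 ≈ -340.99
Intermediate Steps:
r(H) = (-171 + H)/(2*H) (r(H) = (-171 + H)/((2*H)) = (-171 + H)*(1/(2*H)) = (-171 + H)/(2*H))
o(6*(-12))/r(296) = (6*(-12))/(((1/2)*(-171 + 296)/296)) = -72/((1/2)*(1/296)*125) = -72/125/592 = -72*592/125 = -42624/125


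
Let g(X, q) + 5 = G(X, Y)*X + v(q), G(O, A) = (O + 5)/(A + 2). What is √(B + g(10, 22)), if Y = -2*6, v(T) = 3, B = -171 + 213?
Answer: 5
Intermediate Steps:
B = 42
Y = -12
G(O, A) = (5 + O)/(2 + A)
g(X, q) = -2 + X*(-½ - X/10) (g(X, q) = -5 + (((5 + X)/(2 - 12))*X + 3) = -5 + (((5 + X)/(-10))*X + 3) = -5 + ((-(5 + X)/10)*X + 3) = -5 + ((-½ - X/10)*X + 3) = -5 + (X*(-½ - X/10) + 3) = -5 + (3 + X*(-½ - X/10)) = -2 + X*(-½ - X/10))
√(B + g(10, 22)) = √(42 + (-2 - ⅒*10*(5 + 10))) = √(42 + (-2 - ⅒*10*15)) = √(42 + (-2 - 15)) = √(42 - 17) = √25 = 5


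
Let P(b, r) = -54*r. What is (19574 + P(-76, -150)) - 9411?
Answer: 18263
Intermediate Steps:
(19574 + P(-76, -150)) - 9411 = (19574 - 54*(-150)) - 9411 = (19574 + 8100) - 9411 = 27674 - 9411 = 18263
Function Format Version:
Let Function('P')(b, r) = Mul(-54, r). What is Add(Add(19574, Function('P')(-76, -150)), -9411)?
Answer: 18263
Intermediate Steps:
Add(Add(19574, Function('P')(-76, -150)), -9411) = Add(Add(19574, Mul(-54, -150)), -9411) = Add(Add(19574, 8100), -9411) = Add(27674, -9411) = 18263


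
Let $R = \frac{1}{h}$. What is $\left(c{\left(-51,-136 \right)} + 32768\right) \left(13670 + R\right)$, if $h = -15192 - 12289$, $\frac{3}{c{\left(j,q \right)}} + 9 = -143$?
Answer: $\frac{1871088402262177}{4177112} \approx 4.4794 \cdot 10^{8}$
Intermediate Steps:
$c{\left(j,q \right)} = - \frac{3}{152}$ ($c{\left(j,q \right)} = \frac{3}{-9 - 143} = \frac{3}{-152} = 3 \left(- \frac{1}{152}\right) = - \frac{3}{152}$)
$h = -27481$
$R = - \frac{1}{27481}$ ($R = \frac{1}{-27481} = - \frac{1}{27481} \approx -3.6389 \cdot 10^{-5}$)
$\left(c{\left(-51,-136 \right)} + 32768\right) \left(13670 + R\right) = \left(- \frac{3}{152} + 32768\right) \left(13670 - \frac{1}{27481}\right) = \frac{4980733}{152} \cdot \frac{375665269}{27481} = \frac{1871088402262177}{4177112}$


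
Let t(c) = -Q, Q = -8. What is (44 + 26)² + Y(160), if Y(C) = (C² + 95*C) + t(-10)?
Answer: 45708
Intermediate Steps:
t(c) = 8 (t(c) = -1*(-8) = 8)
Y(C) = 8 + C² + 95*C (Y(C) = (C² + 95*C) + 8 = 8 + C² + 95*C)
(44 + 26)² + Y(160) = (44 + 26)² + (8 + 160² + 95*160) = 70² + (8 + 25600 + 15200) = 4900 + 40808 = 45708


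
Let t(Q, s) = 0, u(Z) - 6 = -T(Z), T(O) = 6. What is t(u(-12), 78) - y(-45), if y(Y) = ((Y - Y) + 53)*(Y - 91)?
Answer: 7208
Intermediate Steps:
u(Z) = 0 (u(Z) = 6 - 1*6 = 6 - 6 = 0)
y(Y) = -4823 + 53*Y (y(Y) = (0 + 53)*(-91 + Y) = 53*(-91 + Y) = -4823 + 53*Y)
t(u(-12), 78) - y(-45) = 0 - (-4823 + 53*(-45)) = 0 - (-4823 - 2385) = 0 - 1*(-7208) = 0 + 7208 = 7208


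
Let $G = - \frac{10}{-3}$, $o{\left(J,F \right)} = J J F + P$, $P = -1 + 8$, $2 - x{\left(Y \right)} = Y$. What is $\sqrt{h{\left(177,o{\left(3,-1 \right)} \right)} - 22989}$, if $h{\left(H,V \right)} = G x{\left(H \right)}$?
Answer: $\frac{i \sqrt{212151}}{3} \approx 153.53 i$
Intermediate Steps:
$x{\left(Y \right)} = 2 - Y$
$P = 7$
$o{\left(J,F \right)} = 7 + F J^{2}$ ($o{\left(J,F \right)} = J J F + 7 = J^{2} F + 7 = F J^{2} + 7 = 7 + F J^{2}$)
$G = \frac{10}{3}$ ($G = \left(-10\right) \left(- \frac{1}{3}\right) = \frac{10}{3} \approx 3.3333$)
$h{\left(H,V \right)} = \frac{20}{3} - \frac{10 H}{3}$ ($h{\left(H,V \right)} = \frac{10 \left(2 - H\right)}{3} = \frac{20}{3} - \frac{10 H}{3}$)
$\sqrt{h{\left(177,o{\left(3,-1 \right)} \right)} - 22989} = \sqrt{\left(\frac{20}{3} - 590\right) - 22989} = \sqrt{- \frac{1750}{3} - 22989} = \sqrt{- \frac{70717}{3}} = \frac{i \sqrt{212151}}{3}$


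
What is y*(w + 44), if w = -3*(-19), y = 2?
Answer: 202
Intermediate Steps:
w = 57
y*(w + 44) = 2*(57 + 44) = 2*101 = 202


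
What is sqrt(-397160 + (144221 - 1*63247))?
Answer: I*sqrt(316186) ≈ 562.3*I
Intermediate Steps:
sqrt(-397160 + (144221 - 1*63247)) = sqrt(-397160 + (144221 - 63247)) = sqrt(-397160 + 80974) = sqrt(-316186) = I*sqrt(316186)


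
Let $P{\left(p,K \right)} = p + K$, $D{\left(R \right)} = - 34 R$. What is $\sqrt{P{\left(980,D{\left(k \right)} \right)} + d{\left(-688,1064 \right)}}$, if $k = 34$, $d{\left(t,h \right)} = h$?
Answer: $2 \sqrt{222} \approx 29.799$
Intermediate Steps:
$P{\left(p,K \right)} = K + p$
$\sqrt{P{\left(980,D{\left(k \right)} \right)} + d{\left(-688,1064 \right)}} = \sqrt{\left(\left(-34\right) 34 + 980\right) + 1064} = \sqrt{\left(-1156 + 980\right) + 1064} = \sqrt{-176 + 1064} = \sqrt{888} = 2 \sqrt{222}$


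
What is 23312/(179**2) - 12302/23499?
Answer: 153640306/752931459 ≈ 0.20406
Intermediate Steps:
23312/(179**2) - 12302/23499 = 23312/32041 - 12302*1/23499 = 23312*(1/32041) - 12302/23499 = 23312/32041 - 12302/23499 = 153640306/752931459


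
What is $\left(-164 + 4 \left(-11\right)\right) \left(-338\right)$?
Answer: $70304$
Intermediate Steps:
$\left(-164 + 4 \left(-11\right)\right) \left(-338\right) = \left(-164 - 44\right) \left(-338\right) = \left(-208\right) \left(-338\right) = 70304$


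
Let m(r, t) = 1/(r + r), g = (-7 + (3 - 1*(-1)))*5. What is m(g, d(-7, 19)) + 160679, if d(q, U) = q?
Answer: 4820369/30 ≈ 1.6068e+5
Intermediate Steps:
g = -15 (g = (-7 + (3 + 1))*5 = (-7 + 4)*5 = -3*5 = -15)
m(r, t) = 1/(2*r)
m(g, d(-7, 19)) + 160679 = (1/2)/(-15) + 160679 = (1/2)*(-1/15) + 160679 = -1/30 + 160679 = 4820369/30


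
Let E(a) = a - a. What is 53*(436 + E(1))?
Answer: 23108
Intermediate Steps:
E(a) = 0
53*(436 + E(1)) = 53*(436 + 0) = 53*436 = 23108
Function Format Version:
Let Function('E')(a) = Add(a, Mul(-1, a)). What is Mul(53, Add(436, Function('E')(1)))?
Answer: 23108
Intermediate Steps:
Function('E')(a) = 0
Mul(53, Add(436, Function('E')(1))) = Mul(53, Add(436, 0)) = Mul(53, 436) = 23108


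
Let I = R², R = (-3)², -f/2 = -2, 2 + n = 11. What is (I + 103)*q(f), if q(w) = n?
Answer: 1656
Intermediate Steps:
n = 9 (n = -2 + 11 = 9)
f = 4 (f = -2*(-2) = 4)
R = 9
q(w) = 9
I = 81 (I = 9² = 81)
(I + 103)*q(f) = (81 + 103)*9 = 184*9 = 1656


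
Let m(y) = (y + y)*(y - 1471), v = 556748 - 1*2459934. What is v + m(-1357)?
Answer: 5772006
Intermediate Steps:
v = -1903186 (v = 556748 - 2459934 = -1903186)
m(y) = 2*y*(-1471 + y) (m(y) = (2*y)*(-1471 + y) = 2*y*(-1471 + y))
v + m(-1357) = -1903186 + 2*(-1357)*(-1471 - 1357) = -1903186 + 2*(-1357)*(-2828) = -1903186 + 7675192 = 5772006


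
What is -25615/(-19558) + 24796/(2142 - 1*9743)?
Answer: -26387323/13514578 ≈ -1.9525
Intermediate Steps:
-25615/(-19558) + 24796/(2142 - 1*9743) = -25615*(-1/19558) + 24796/(2142 - 9743) = 25615/19558 + 24796/(-7601) = 25615/19558 + 24796*(-1/7601) = 25615/19558 - 24796/7601 = -26387323/13514578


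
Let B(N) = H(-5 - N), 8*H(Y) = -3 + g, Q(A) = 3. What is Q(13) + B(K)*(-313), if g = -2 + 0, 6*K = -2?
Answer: 1589/8 ≈ 198.63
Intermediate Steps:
K = -⅓ (K = (⅙)*(-2) = -⅓ ≈ -0.33333)
g = -2
H(Y) = -5/8 (H(Y) = (-3 - 2)/8 = (⅛)*(-5) = -5/8)
B(N) = -5/8
Q(13) + B(K)*(-313) = 3 - 5/8*(-313) = 3 + 1565/8 = 1589/8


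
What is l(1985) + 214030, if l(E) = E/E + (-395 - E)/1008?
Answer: 7705031/36 ≈ 2.1403e+5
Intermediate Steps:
l(E) = 613/1008 - E/1008 (l(E) = 1 + (-395 - E)*(1/1008) = 1 + (-395/1008 - E/1008) = 613/1008 - E/1008)
l(1985) + 214030 = (613/1008 - 1/1008*1985) + 214030 = (613/1008 - 1985/1008) + 214030 = -49/36 + 214030 = 7705031/36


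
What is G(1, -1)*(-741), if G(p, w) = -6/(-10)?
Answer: -2223/5 ≈ -444.60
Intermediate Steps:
G(p, w) = 3/5 (G(p, w) = -6*(-1/10) = 3/5)
G(1, -1)*(-741) = (3/5)*(-741) = -2223/5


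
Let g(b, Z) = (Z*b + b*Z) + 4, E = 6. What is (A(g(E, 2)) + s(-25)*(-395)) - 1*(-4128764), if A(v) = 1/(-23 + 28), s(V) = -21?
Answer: 20685296/5 ≈ 4.1371e+6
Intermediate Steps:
g(b, Z) = 4 + 2*Z*b (g(b, Z) = (Z*b + Z*b) + 4 = 2*Z*b + 4 = 4 + 2*Z*b)
A(v) = ⅕ (A(v) = 1/5 = ⅕)
(A(g(E, 2)) + s(-25)*(-395)) - 1*(-4128764) = (⅕ - 21*(-395)) - 1*(-4128764) = (⅕ + 8295) + 4128764 = 41476/5 + 4128764 = 20685296/5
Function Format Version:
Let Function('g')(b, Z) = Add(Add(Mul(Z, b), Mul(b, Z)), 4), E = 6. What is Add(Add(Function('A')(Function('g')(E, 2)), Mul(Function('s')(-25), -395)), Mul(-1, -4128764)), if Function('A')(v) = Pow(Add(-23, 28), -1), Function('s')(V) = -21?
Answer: Rational(20685296, 5) ≈ 4.1371e+6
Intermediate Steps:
Function('g')(b, Z) = Add(4, Mul(2, Z, b)) (Function('g')(b, Z) = Add(Add(Mul(Z, b), Mul(Z, b)), 4) = Add(Mul(2, Z, b), 4) = Add(4, Mul(2, Z, b)))
Function('A')(v) = Rational(1, 5) (Function('A')(v) = Pow(5, -1) = Rational(1, 5))
Add(Add(Function('A')(Function('g')(E, 2)), Mul(Function('s')(-25), -395)), Mul(-1, -4128764)) = Add(Add(Rational(1, 5), Mul(-21, -395)), Mul(-1, -4128764)) = Add(Add(Rational(1, 5), 8295), 4128764) = Add(Rational(41476, 5), 4128764) = Rational(20685296, 5)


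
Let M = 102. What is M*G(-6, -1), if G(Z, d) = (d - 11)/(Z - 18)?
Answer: 51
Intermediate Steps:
G(Z, d) = (-11 + d)/(-18 + Z)
M*G(-6, -1) = 102*((-11 - 1)/(-18 - 6)) = 102*(-12/(-24)) = 102*(-1/24*(-12)) = 102*(½) = 51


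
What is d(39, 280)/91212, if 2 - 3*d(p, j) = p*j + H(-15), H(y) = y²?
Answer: -1013/24876 ≈ -0.040722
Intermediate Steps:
d(p, j) = -223/3 - j*p/3 (d(p, j) = ⅔ - (p*j + (-15)²)/3 = ⅔ - (j*p + 225)/3 = ⅔ - (225 + j*p)/3 = ⅔ + (-75 - j*p/3) = -223/3 - j*p/3)
d(39, 280)/91212 = (-223/3 - ⅓*280*39)/91212 = (-223/3 - 3640)*(1/91212) = -11143/3*1/91212 = -1013/24876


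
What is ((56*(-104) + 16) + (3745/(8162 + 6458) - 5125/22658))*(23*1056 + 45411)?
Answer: -13409724614368803/33125996 ≈ -4.0481e+8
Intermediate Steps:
((56*(-104) + 16) + (3745/(8162 + 6458) - 5125/22658))*(23*1056 + 45411) = ((-5824 + 16) + (3745/14620 - 5125*1/22658))*(24288 + 45411) = (-5808 + (3745*(1/14620) - 5125/22658))*69699 = (-5808 + (749/2924 - 5125/22658))*69699 = (-5808 + 992671/33125996)*69699 = -192394792097/33125996*69699 = -13409724614368803/33125996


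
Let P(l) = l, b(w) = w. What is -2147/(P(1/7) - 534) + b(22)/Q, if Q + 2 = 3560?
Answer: 26777698/6648123 ≈ 4.0279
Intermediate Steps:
Q = 3558 (Q = -2 + 3560 = 3558)
-2147/(P(1/7) - 534) + b(22)/Q = -2147/(1/7 - 534) + 22/3558 = -2147/(⅐ - 534) + 22*(1/3558) = -2147/(-3737/7) + 11/1779 = -2147*(-7/3737) + 11/1779 = 15029/3737 + 11/1779 = 26777698/6648123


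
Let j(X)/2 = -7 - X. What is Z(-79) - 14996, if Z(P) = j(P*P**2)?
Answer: 971068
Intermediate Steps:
j(X) = -14 - 2*X (j(X) = 2*(-7 - X) = -14 - 2*X)
Z(P) = -14 - 2*P**3 (Z(P) = -14 - 2*P*P**2 = -14 - 2*P**3)
Z(-79) - 14996 = (-14 - 2*(-79)**3) - 14996 = (-14 - 2*(-493039)) - 14996 = (-14 + 986078) - 14996 = 986064 - 14996 = 971068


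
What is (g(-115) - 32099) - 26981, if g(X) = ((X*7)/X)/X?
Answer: -6794207/115 ≈ -59080.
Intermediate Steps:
g(X) = 7/X (g(X) = ((7*X)/X)/X = 7/X)
(g(-115) - 32099) - 26981 = (7/(-115) - 32099) - 26981 = (7*(-1/115) - 32099) - 26981 = (-7/115 - 32099) - 26981 = -3691392/115 - 26981 = -6794207/115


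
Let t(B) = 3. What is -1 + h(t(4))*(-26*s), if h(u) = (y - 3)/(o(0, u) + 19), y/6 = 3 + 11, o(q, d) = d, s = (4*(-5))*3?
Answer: 63169/11 ≈ 5742.6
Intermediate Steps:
s = -60 (s = -20*3 = -60)
y = 84 (y = 6*(3 + 11) = 6*14 = 84)
h(u) = 81/(19 + u) (h(u) = (84 - 3)/(u + 19) = 81/(19 + u))
-1 + h(t(4))*(-26*s) = -1 + (81/(19 + 3))*(-26*(-60)) = -1 + (81/22)*1560 = -1 + 63180/11 = 63169/11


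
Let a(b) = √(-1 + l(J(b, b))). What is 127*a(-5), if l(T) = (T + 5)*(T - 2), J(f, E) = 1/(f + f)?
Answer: 127*I*√1129/10 ≈ 426.73*I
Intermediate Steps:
J(f, E) = 1/(2*f)
l(T) = (-2 + T)*(5 + T) (l(T) = (5 + T)*(-2 + T) = (-2 + T)*(5 + T))
a(b) = √(-11 + 1/(4*b²) + 3/(2*b)) (a(b) = √(-1 + (-10 + (1/(2*b))² + 3*(1/(2*b)))) = √(-1 + (-10 + 1/(4*b²) + 3/(2*b))) = √(-11 + 1/(4*b²) + 3/(2*b)))
127*a(-5) = 127*(√(-44 + (-5)⁻² + 6/(-5))/2) = 127*(√(-44 + 1/25 + 6*(-⅕))/2) = 127*(√(-44 + 1/25 - 6/5)/2) = 127*(√(-1129/25)/2) = 127*((I*√1129/5)/2) = 127*(I*√1129/10) = 127*I*√1129/10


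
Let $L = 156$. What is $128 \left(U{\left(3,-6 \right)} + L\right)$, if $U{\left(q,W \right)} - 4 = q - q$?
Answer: $20480$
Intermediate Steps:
$U{\left(q,W \right)} = 4$ ($U{\left(q,W \right)} = 4 + \left(q - q\right) = 4 + 0 = 4$)
$128 \left(U{\left(3,-6 \right)} + L\right) = 128 \left(4 + 156\right) = 128 \cdot 160 = 20480$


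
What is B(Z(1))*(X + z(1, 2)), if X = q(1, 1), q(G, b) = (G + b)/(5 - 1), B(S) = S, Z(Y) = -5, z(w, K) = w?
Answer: -15/2 ≈ -7.5000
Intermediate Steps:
q(G, b) = G/4 + b/4 (q(G, b) = (G + b)/4 = (G + b)*(¼) = G/4 + b/4)
X = ½ (X = (¼)*1 + (¼)*1 = ¼ + ¼ = ½ ≈ 0.50000)
B(Z(1))*(X + z(1, 2)) = -5*(½ + 1) = -5*3/2 = -15/2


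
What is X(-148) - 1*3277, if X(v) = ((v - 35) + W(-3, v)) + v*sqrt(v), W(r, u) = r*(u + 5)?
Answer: -3031 - 296*I*sqrt(37) ≈ -3031.0 - 1800.5*I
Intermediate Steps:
W(r, u) = r*(5 + u)
X(v) = -50 + v**(3/2) - 2*v (X(v) = ((v - 35) - 3*(5 + v)) + v*sqrt(v) = ((-35 + v) + (-15 - 3*v)) + v**(3/2) = (-50 - 2*v) + v**(3/2) = -50 + v**(3/2) - 2*v)
X(-148) - 1*3277 = (-50 + (-148)**(3/2) - 2*(-148)) - 1*3277 = (-50 - 296*I*sqrt(37) + 296) - 3277 = (246 - 296*I*sqrt(37)) - 3277 = -3031 - 296*I*sqrt(37)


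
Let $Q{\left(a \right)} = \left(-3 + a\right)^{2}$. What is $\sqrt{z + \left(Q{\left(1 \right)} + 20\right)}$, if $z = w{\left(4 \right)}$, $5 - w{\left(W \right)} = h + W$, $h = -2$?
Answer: $3 \sqrt{3} \approx 5.1962$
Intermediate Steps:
$w{\left(W \right)} = 7 - W$ ($w{\left(W \right)} = 5 - \left(-2 + W\right) = 7 - W$)
$z = 3$ ($z = 7 - 4 = 3$)
$\sqrt{z + \left(Q{\left(1 \right)} + 20\right)} = \sqrt{3 + \left(\left(-3 + 1\right)^{2} + 20\right)} = \sqrt{3 + \left(\left(-2\right)^{2} + 20\right)} = \sqrt{3 + \left(4 + 20\right)} = \sqrt{3 + 24} = \sqrt{27} = 3 \sqrt{3}$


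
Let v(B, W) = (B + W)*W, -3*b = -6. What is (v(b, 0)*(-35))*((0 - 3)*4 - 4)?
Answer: 0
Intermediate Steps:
b = 2 (b = -1/3*(-6) = 2)
v(B, W) = W*(B + W)
(v(b, 0)*(-35))*((0 - 3)*4 - 4) = ((0*(2 + 0))*(-35))*((0 - 3)*4 - 4) = ((0*2)*(-35))*(-3*4 - 4) = (0*(-35))*(-12 - 4) = 0*(-16) = 0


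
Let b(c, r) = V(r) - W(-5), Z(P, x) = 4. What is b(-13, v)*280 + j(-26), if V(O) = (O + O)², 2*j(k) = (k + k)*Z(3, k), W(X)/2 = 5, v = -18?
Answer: 359976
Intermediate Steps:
W(X) = 10 (W(X) = 2*5 = 10)
j(k) = 4*k (j(k) = ((k + k)*4)/2 = ((2*k)*4)/2 = (8*k)/2 = 4*k)
V(O) = 4*O² (V(O) = (2*O)² = 4*O²)
b(c, r) = -10 + 4*r² (b(c, r) = 4*r² - 1*10 = 4*r² - 10 = -10 + 4*r²)
b(-13, v)*280 + j(-26) = (-10 + 4*(-18)²)*280 + 4*(-26) = (-10 + 4*324)*280 - 104 = (-10 + 1296)*280 - 104 = 1286*280 - 104 = 360080 - 104 = 359976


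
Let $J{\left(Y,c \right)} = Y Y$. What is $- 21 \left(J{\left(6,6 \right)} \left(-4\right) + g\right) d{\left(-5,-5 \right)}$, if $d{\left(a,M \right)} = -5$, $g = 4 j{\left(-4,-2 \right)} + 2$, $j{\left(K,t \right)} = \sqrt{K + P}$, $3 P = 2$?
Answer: $-14910 + 140 i \sqrt{30} \approx -14910.0 + 766.81 i$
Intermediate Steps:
$P = \frac{2}{3}$ ($P = \frac{1}{3} \cdot 2 = \frac{2}{3} \approx 0.66667$)
$j{\left(K,t \right)} = \sqrt{\frac{2}{3} + K}$ ($j{\left(K,t \right)} = \sqrt{K + \frac{2}{3}} = \sqrt{\frac{2}{3} + K}$)
$J{\left(Y,c \right)} = Y^{2}$
$g = 2 + \frac{4 i \sqrt{30}}{3}$ ($g = 4 \frac{\sqrt{6 + 9 \left(-4\right)}}{3} + 2 = 4 \frac{\sqrt{6 - 36}}{3} + 2 = 4 \frac{\sqrt{-30}}{3} + 2 = 4 \frac{i \sqrt{30}}{3} + 2 = \frac{4 i \sqrt{30}}{3} + 2 = 2 + \frac{4 i \sqrt{30}}{3} \approx 2.0 + 7.303 i$)
$- 21 \left(J{\left(6,6 \right)} \left(-4\right) + g\right) d{\left(-5,-5 \right)} = - 21 \left(6^{2} \left(-4\right) + \left(2 + \frac{4 i \sqrt{30}}{3}\right)\right) \left(-5\right) = - 21 \left(36 \left(-4\right) + \left(2 + \frac{4 i \sqrt{30}}{3}\right)\right) \left(-5\right) = - 21 \left(-144 + \left(2 + \frac{4 i \sqrt{30}}{3}\right)\right) \left(-5\right) = - 21 \left(-142 + \frac{4 i \sqrt{30}}{3}\right) \left(-5\right) = \left(2982 - 28 i \sqrt{30}\right) \left(-5\right) = -14910 + 140 i \sqrt{30}$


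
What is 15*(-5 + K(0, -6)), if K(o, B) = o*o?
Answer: -75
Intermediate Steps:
K(o, B) = o²
15*(-5 + K(0, -6)) = 15*(-5 + 0²) = 15*(-5 + 0) = 15*(-5) = -75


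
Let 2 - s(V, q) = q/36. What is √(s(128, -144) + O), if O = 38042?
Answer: 4*√2378 ≈ 195.06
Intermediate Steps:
s(V, q) = 2 - q/36
√(s(128, -144) + O) = √((2 - 1/36*(-144)) + 38042) = √((2 + 4) + 38042) = √(6 + 38042) = √38048 = 4*√2378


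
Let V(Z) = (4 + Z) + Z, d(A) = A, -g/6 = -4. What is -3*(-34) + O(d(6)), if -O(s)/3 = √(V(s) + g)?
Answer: 102 - 6*√10 ≈ 83.026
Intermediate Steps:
g = 24 (g = -6*(-4) = 24)
V(Z) = 4 + 2*Z
O(s) = -3*√(28 + 2*s) (O(s) = -3*√((4 + 2*s) + 24) = -3*√(28 + 2*s))
-3*(-34) + O(d(6)) = -3*(-34) - 3*√(28 + 2*6) = 102 - 3*√(28 + 12) = 102 - 6*√10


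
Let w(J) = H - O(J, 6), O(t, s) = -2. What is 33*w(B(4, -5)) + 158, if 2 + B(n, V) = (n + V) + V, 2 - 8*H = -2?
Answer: 481/2 ≈ 240.50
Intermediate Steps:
H = ½ (H = ¼ - ⅛*(-2) = ¼ + ¼ = ½ ≈ 0.50000)
B(n, V) = -2 + n + 2*V (B(n, V) = -2 + ((n + V) + V) = -2 + ((V + n) + V) = -2 + (n + 2*V) = -2 + n + 2*V)
w(J) = 5/2 (w(J) = ½ - 1*(-2) = ½ + 2 = 5/2)
33*w(B(4, -5)) + 158 = 33*(5/2) + 158 = 165/2 + 158 = 481/2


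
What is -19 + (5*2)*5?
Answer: 31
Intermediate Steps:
-19 + (5*2)*5 = -19 + 10*5 = -19 + 50 = 31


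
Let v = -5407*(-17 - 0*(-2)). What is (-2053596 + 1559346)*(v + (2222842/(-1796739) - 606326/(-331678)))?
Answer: -4512374861503006890500/99323133007 ≈ -4.5431e+10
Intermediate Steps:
v = 91919 (v = -5407*(-17 - 1*0) = -5407*(-17 + 0) = -5407*(-17) = 91919)
(-2053596 + 1559346)*(v + (2222842/(-1796739) - 606326/(-331678))) = (-2053596 + 1559346)*(91919 + (2222842/(-1796739) - 606326/(-331678))) = -494250*(91919 + (2222842*(-1/1796739) - 606326*(-1/331678))) = -494250*(91919 + (-2222842/1796739 + 303163/165839)) = -494250*(91919 + 176070891019/297969399021) = -494250*27389225259502318/297969399021 = -4512374861503006890500/99323133007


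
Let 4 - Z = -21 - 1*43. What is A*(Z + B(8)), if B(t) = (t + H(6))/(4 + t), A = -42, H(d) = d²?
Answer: -3010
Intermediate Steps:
B(t) = (36 + t)/(4 + t) (B(t) = (t + 6²)/(4 + t) = (t + 36)/(4 + t) = (36 + t)/(4 + t))
Z = 68 (Z = 4 - (-21 - 1*43) = 4 - (-21 - 43) = 4 - 1*(-64) = 4 + 64 = 68)
A*(Z + B(8)) = -42*(68 + (36 + 8)/(4 + 8)) = -42*(68 + 44/12) = -42*(68 + (1/12)*44) = -42*(68 + 11/3) = -42*215/3 = -3010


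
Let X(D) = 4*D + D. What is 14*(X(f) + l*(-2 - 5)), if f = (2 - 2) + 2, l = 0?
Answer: 140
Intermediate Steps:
f = 2 (f = 0 + 2 = 2)
X(D) = 5*D
14*(X(f) + l*(-2 - 5)) = 14*(5*2 + 0*(-2 - 5)) = 14*(10 + 0*(-7)) = 14*(10 + 0) = 14*10 = 140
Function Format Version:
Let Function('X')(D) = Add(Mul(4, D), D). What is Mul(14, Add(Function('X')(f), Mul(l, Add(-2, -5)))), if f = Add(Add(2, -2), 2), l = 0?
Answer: 140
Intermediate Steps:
f = 2 (f = Add(0, 2) = 2)
Function('X')(D) = Mul(5, D)
Mul(14, Add(Function('X')(f), Mul(l, Add(-2, -5)))) = Mul(14, Add(Mul(5, 2), Mul(0, Add(-2, -5)))) = Mul(14, Add(10, Mul(0, -7))) = Mul(14, Add(10, 0)) = Mul(14, 10) = 140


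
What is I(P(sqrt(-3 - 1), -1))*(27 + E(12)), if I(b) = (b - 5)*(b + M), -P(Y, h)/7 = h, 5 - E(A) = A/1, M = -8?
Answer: -40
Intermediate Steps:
E(A) = 5 - A (E(A) = 5 - A/1 = 5 - A)
P(Y, h) = -7*h
I(b) = (-8 + b)*(-5 + b) (I(b) = (b - 5)*(b - 8) = (-5 + b)*(-8 + b) = (-8 + b)*(-5 + b))
I(P(sqrt(-3 - 1), -1))*(27 + E(12)) = (40 + (-7*(-1))**2 - (-91)*(-1))*(27 + (5 - 1*12)) = (40 + 7**2 - 13*7)*(27 + (5 - 12)) = (40 + 49 - 91)*(27 - 7) = -2*20 = -40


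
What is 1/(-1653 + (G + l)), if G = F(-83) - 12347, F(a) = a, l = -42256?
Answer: -1/56339 ≈ -1.7750e-5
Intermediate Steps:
G = -12430 (G = -83 - 12347 = -12430)
1/(-1653 + (G + l)) = 1/(-1653 + (-12430 - 42256)) = 1/(-1653 - 54686) = 1/(-56339) = -1/56339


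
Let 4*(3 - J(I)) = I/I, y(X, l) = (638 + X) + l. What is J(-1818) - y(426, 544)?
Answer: -6421/4 ≈ -1605.3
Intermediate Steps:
y(X, l) = 638 + X + l
J(I) = 11/4 (J(I) = 3 - I/(4*I) = 3 - ¼*1 = 3 - ¼ = 11/4)
J(-1818) - y(426, 544) = 11/4 - (638 + 426 + 544) = 11/4 - 1*1608 = 11/4 - 1608 = -6421/4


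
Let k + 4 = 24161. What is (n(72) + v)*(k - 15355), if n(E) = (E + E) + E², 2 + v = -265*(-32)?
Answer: 121520412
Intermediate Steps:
v = 8478 (v = -2 - 265*(-32) = -2 + 8480 = 8478)
k = 24157 (k = -4 + 24161 = 24157)
n(E) = E² + 2*E (n(E) = 2*E + E² = E² + 2*E)
(n(72) + v)*(k - 15355) = (72*(2 + 72) + 8478)*(24157 - 15355) = (72*74 + 8478)*8802 = (5328 + 8478)*8802 = 13806*8802 = 121520412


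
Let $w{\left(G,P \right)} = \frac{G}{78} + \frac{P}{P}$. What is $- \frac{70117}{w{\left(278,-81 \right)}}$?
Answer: $- \frac{2734563}{178} \approx -15363.0$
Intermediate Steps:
$w{\left(G,P \right)} = 1 + \frac{G}{78}$ ($w{\left(G,P \right)} = G \frac{1}{78} + 1 = \frac{G}{78} + 1 = 1 + \frac{G}{78}$)
$- \frac{70117}{w{\left(278,-81 \right)}} = - \frac{70117}{1 + \frac{1}{78} \cdot 278} = - \frac{70117}{1 + \frac{139}{39}} = - \frac{70117}{\frac{178}{39}} = \left(-70117\right) \frac{39}{178} = - \frac{2734563}{178}$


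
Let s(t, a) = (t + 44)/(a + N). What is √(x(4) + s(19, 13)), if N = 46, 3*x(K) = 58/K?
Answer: √739506/354 ≈ 2.4292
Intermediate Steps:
x(K) = 58/(3*K) (x(K) = (58/K)/3 = 58/(3*K))
s(t, a) = (44 + t)/(46 + a) (s(t, a) = (t + 44)/(a + 46) = (44 + t)/(46 + a))
√(x(4) + s(19, 13)) = √((58/3)/4 + (44 + 19)/(46 + 13)) = √((58/3)*(¼) + 63/59) = √(29/6 + (1/59)*63) = √(29/6 + 63/59) = √(2089/354) = √739506/354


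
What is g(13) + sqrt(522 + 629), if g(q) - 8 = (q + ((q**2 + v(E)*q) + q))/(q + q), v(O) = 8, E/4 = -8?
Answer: 39/2 + sqrt(1151) ≈ 53.426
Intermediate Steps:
E = -32 (E = 4*(-8) = -32)
g(q) = 8 + (q**2 + 10*q)/(2*q) (g(q) = 8 + (q + ((q**2 + 8*q) + q))/(q + q) = 8 + (q + (q**2 + 9*q))/((2*q)) = 8 + (q**2 + 10*q)*(1/(2*q)) = 8 + (q**2 + 10*q)/(2*q))
g(13) + sqrt(522 + 629) = (13 + (1/2)*13) + sqrt(522 + 629) = (13 + 13/2) + sqrt(1151) = 39/2 + sqrt(1151)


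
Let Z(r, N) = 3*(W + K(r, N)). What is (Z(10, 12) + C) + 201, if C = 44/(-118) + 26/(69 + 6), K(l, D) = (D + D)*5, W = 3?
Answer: 2522134/4425 ≈ 569.97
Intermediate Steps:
K(l, D) = 10*D (K(l, D) = (2*D)*5 = 10*D)
Z(r, N) = 9 + 30*N (Z(r, N) = 3*(3 + 10*N) = 9 + 30*N)
C = -116/4425 (C = 44*(-1/118) + 26/75 = -22/59 + 26*(1/75) = -22/59 + 26/75 = -116/4425 ≈ -0.026215)
(Z(10, 12) + C) + 201 = ((9 + 30*12) - 116/4425) + 201 = ((9 + 360) - 116/4425) + 201 = (369 - 116/4425) + 201 = 1632709/4425 + 201 = 2522134/4425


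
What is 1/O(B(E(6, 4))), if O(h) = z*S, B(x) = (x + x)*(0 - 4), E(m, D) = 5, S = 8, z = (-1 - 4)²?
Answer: 1/200 ≈ 0.0050000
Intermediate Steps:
z = 25 (z = (-5)² = 25)
B(x) = -8*x (B(x) = (2*x)*(-4) = -8*x)
O(h) = 200 (O(h) = 25*8 = 200)
1/O(B(E(6, 4))) = 1/200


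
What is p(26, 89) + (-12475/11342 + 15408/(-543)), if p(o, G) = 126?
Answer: 198155165/2052902 ≈ 96.524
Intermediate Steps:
p(26, 89) + (-12475/11342 + 15408/(-543)) = 126 + (-12475/11342 + 15408/(-543)) = 126 + (-12475*1/11342 + 15408*(-1/543)) = 126 + (-12475/11342 - 5136/181) = 126 - 60510487/2052902 = 198155165/2052902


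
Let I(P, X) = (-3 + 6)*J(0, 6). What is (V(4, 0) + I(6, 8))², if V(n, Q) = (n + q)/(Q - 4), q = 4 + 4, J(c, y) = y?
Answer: 225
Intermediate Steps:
q = 8
I(P, X) = 18 (I(P, X) = (-3 + 6)*6 = 3*6 = 18)
V(n, Q) = (8 + n)/(-4 + Q) (V(n, Q) = (n + 8)/(Q - 4) = (8 + n)/(-4 + Q))
(V(4, 0) + I(6, 8))² = ((8 + 4)/(-4 + 0) + 18)² = (12/(-4) + 18)² = (-¼*12 + 18)² = (-3 + 18)² = 15² = 225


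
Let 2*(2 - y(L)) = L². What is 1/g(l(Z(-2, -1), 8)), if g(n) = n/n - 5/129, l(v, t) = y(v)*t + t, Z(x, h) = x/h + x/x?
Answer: 129/124 ≈ 1.0403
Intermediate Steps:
y(L) = 2 - L²/2
Z(x, h) = 1 + x/h (Z(x, h) = x/h + 1 = 1 + x/h)
l(v, t) = t + t*(2 - v²/2) (l(v, t) = (2 - v²/2)*t + t = t*(2 - v²/2) + t = t + t*(2 - v²/2))
g(n) = 124/129 (g(n) = 1 - 5*1/129 = 1 - 5/129 = 124/129)
1/g(l(Z(-2, -1), 8)) = 1/(124/129) = 129/124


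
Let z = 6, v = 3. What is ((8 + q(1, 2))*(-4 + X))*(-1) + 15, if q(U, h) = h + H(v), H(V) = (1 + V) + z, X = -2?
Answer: 135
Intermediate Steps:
H(V) = 7 + V (H(V) = (1 + V) + 6 = 7 + V)
q(U, h) = 10 + h (q(U, h) = h + (7 + 3) = h + 10 = 10 + h)
((8 + q(1, 2))*(-4 + X))*(-1) + 15 = ((8 + (10 + 2))*(-4 - 2))*(-1) + 15 = ((8 + 12)*(-6))*(-1) + 15 = (20*(-6))*(-1) + 15 = -120*(-1) + 15 = 120 + 15 = 135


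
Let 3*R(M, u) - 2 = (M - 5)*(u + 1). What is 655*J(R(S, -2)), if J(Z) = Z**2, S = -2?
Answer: 5895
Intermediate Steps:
R(M, u) = 2/3 + (1 + u)*(-5 + M)/3 (R(M, u) = 2/3 + ((M - 5)*(u + 1))/3 = 2/3 + ((-5 + M)*(1 + u))/3 = 2/3 + ((1 + u)*(-5 + M))/3 = 2/3 + (1 + u)*(-5 + M)/3)
655*J(R(S, -2)) = 655*(-1 - 5/3*(-2) + (1/3)*(-2) + (1/3)*(-2)*(-2))**2 = 655*(-1 + 10/3 - 2/3 + 4/3)**2 = 655*3**2 = 655*9 = 5895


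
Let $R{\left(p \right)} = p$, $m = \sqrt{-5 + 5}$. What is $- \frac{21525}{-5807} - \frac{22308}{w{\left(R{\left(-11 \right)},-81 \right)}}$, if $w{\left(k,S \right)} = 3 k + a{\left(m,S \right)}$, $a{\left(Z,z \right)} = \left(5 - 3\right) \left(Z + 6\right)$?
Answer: $\frac{43331527}{40649} \approx 1066.0$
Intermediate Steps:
$m = 0$ ($m = \sqrt{0} = 0$)
$a{\left(Z,z \right)} = 12 + 2 Z$ ($a{\left(Z,z \right)} = 2 \left(6 + Z\right) = 12 + 2 Z$)
$w{\left(k,S \right)} = 12 + 3 k$ ($w{\left(k,S \right)} = 3 k + \left(12 + 2 \cdot 0\right) = 3 k + \left(12 + 0\right) = 3 k + 12 = 12 + 3 k$)
$- \frac{21525}{-5807} - \frac{22308}{w{\left(R{\left(-11 \right)},-81 \right)}} = - \frac{21525}{-5807} - \frac{22308}{12 + 3 \left(-11\right)} = \left(-21525\right) \left(- \frac{1}{5807}\right) - \frac{22308}{12 - 33} = \frac{21525}{5807} - \frac{22308}{-21} = \frac{21525}{5807} - - \frac{7436}{7} = \frac{21525}{5807} + \frac{7436}{7} = \frac{43331527}{40649}$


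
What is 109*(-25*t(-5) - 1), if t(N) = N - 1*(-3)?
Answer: 5341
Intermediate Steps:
t(N) = 3 + N (t(N) = N + 3 = 3 + N)
109*(-25*t(-5) - 1) = 109*(-25*(3 - 5) - 1) = 109*(-25*(-2) - 1) = 109*(50 - 1) = 109*49 = 5341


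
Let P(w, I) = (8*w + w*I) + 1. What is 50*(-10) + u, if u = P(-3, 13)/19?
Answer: -9562/19 ≈ -503.26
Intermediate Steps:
P(w, I) = 1 + 8*w + I*w (P(w, I) = (8*w + I*w) + 1 = 1 + 8*w + I*w)
u = -62/19 (u = (1 + 8*(-3) + 13*(-3))/19 = (1 - 24 - 39)*(1/19) = -62*1/19 = -62/19 ≈ -3.2632)
50*(-10) + u = 50*(-10) - 62/19 = -500 - 62/19 = -9562/19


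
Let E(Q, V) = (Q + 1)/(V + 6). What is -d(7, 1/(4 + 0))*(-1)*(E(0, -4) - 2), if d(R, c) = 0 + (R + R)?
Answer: -21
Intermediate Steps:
E(Q, V) = (1 + Q)/(6 + V)
d(R, c) = 2*R (d(R, c) = 0 + 2*R = 2*R)
-d(7, 1/(4 + 0))*(-1)*(E(0, -4) - 2) = -(2*7)*(-1)*((1 + 0)/(6 - 4) - 2) = -14*(-1)*(1/2 - 2) = -(-14)*((1/2)*1 - 2) = -(-14)*(1/2 - 2) = -(-14)*(-3)/2 = -1*21 = -21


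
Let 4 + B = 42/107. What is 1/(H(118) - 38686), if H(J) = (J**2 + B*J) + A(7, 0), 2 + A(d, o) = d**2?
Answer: -107/2690053 ≈ -3.9776e-5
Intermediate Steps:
A(d, o) = -2 + d**2
B = -386/107 (B = -4 + 42/107 = -386/107 ≈ -3.6075)
H(J) = 47 + J**2 - 386*J/107 (H(J) = (J**2 - 386*J/107) + (-2 + 7**2) = (J**2 - 386*J/107) + (-2 + 49) = (J**2 - 386*J/107) + 47 = 47 + J**2 - 386*J/107)
1/(H(118) - 38686) = 1/((47 + 118**2 - 386/107*118) - 38686) = 1/((47 + 13924 - 45548/107) - 38686) = 1/(1449349/107 - 38686) = 1/(-2690053/107) = -107/2690053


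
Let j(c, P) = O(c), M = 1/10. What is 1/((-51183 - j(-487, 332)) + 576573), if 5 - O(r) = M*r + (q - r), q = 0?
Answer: 10/5258233 ≈ 1.9018e-6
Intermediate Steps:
M = ⅒ ≈ 0.10000
O(r) = 5 + 9*r/10 (O(r) = 5 - (r/10 + (0 - r)) = 5 - (r/10 - r) = 5 - (-9)*r/10 = 5 + 9*r/10)
j(c, P) = 5 + 9*c/10
1/((-51183 - j(-487, 332)) + 576573) = 1/((-51183 - (5 + (9/10)*(-487))) + 576573) = 1/((-51183 - (5 - 4383/10)) + 576573) = 1/((-51183 - 1*(-4333/10)) + 576573) = 1/((-51183 + 4333/10) + 576573) = 1/(-507497/10 + 576573) = 1/(5258233/10) = 10/5258233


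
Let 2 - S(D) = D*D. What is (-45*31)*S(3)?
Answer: 9765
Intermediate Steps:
S(D) = 2 - D**2 (S(D) = 2 - D*D = 2 - D**2)
(-45*31)*S(3) = (-45*31)*(2 - 1*3**2) = -1395*(2 - 1*9) = -1395*(2 - 9) = -1395*(-7) = 9765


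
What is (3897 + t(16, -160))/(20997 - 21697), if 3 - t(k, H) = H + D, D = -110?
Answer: -417/70 ≈ -5.9571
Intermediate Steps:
t(k, H) = 113 - H (t(k, H) = 3 - (H - 110) = 3 - (-110 + H) = 3 + (110 - H) = 113 - H)
(3897 + t(16, -160))/(20997 - 21697) = (3897 + (113 - 1*(-160)))/(20997 - 21697) = (3897 + (113 + 160))/(-700) = (3897 + 273)*(-1/700) = 4170*(-1/700) = -417/70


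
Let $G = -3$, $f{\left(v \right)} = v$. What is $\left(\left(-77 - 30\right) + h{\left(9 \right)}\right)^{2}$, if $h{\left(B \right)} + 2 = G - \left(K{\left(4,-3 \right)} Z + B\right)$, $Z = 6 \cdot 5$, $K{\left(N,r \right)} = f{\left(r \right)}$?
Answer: $961$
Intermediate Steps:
$K{\left(N,r \right)} = r$
$Z = 30$
$h{\left(B \right)} = 85 - B$ ($h{\left(B \right)} = -2 - \left(3 - 90 + B\right) = -2 - \left(-87 + B\right) = 85 - B$)
$\left(\left(-77 - 30\right) + h{\left(9 \right)}\right)^{2} = \left(\left(-77 - 30\right) + \left(85 - 9\right)\right)^{2} = \left(-107 + \left(85 - 9\right)\right)^{2} = \left(-107 + 76\right)^{2} = \left(-31\right)^{2} = 961$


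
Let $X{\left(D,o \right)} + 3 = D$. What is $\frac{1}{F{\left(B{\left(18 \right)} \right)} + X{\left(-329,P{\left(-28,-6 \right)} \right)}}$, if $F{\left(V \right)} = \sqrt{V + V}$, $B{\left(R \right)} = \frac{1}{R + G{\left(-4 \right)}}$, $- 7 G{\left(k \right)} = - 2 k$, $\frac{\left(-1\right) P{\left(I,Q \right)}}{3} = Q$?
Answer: $- \frac{19588}{6503209} - \frac{\sqrt{413}}{6503209} \approx -0.0030152$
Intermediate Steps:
$P{\left(I,Q \right)} = - 3 Q$
$X{\left(D,o \right)} = -3 + D$
$G{\left(k \right)} = \frac{2 k}{7}$ ($G{\left(k \right)} = - \frac{\left(-2\right) k}{7} = \frac{2 k}{7}$)
$B{\left(R \right)} = \frac{1}{- \frac{8}{7} + R}$ ($B{\left(R \right)} = \frac{1}{R + \frac{2}{7} \left(-4\right)} = \frac{1}{R - \frac{8}{7}} = \frac{1}{- \frac{8}{7} + R}$)
$F{\left(V \right)} = \sqrt{2} \sqrt{V}$ ($F{\left(V \right)} = \sqrt{2 V} = \sqrt{2} \sqrt{V}$)
$\frac{1}{F{\left(B{\left(18 \right)} \right)} + X{\left(-329,P{\left(-28,-6 \right)} \right)}} = \frac{1}{\sqrt{2} \sqrt{\frac{7}{-8 + 7 \cdot 18}} - 332} = \frac{1}{\sqrt{2} \sqrt{\frac{7}{-8 + 126}} - 332} = \frac{1}{\sqrt{2} \sqrt{\frac{7}{118}} - 332} = \frac{1}{\sqrt{2} \frac{\sqrt{826}}{118} - 332} = \frac{1}{\frac{\sqrt{413}}{59} - 332} = \frac{1}{-332 + \frac{\sqrt{413}}{59}}$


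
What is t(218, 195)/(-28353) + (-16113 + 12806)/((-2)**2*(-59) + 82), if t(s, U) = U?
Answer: 2403419/111958 ≈ 21.467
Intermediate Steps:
t(218, 195)/(-28353) + (-16113 + 12806)/((-2)**2*(-59) + 82) = 195/(-28353) + (-16113 + 12806)/((-2)**2*(-59) + 82) = 195*(-1/28353) - 3307/(4*(-59) + 82) = -5/727 - 3307/(-236 + 82) = -5/727 - 3307/(-154) = -5/727 - 3307*(-1/154) = -5/727 + 3307/154 = 2403419/111958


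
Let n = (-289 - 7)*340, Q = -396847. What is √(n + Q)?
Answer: I*√497487 ≈ 705.33*I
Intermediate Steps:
n = -100640 (n = -296*340 = -100640)
√(n + Q) = √(-100640 - 396847) = √(-497487) = I*√497487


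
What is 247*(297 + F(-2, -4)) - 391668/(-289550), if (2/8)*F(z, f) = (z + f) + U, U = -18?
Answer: 7187840259/144775 ≈ 49648.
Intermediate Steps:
F(z, f) = -72 + 4*f + 4*z (F(z, f) = 4*((z + f) - 18) = 4*((f + z) - 18) = 4*(-18 + f + z) = -72 + 4*f + 4*z)
247*(297 + F(-2, -4)) - 391668/(-289550) = 247*(297 + (-72 + 4*(-4) + 4*(-2))) - 391668/(-289550) = 247*(297 + (-72 - 16 - 8)) - 391668*(-1)/289550 = 247*(297 - 96) - 1*(-195834/144775) = 247*201 + 195834/144775 = 49647 + 195834/144775 = 7187840259/144775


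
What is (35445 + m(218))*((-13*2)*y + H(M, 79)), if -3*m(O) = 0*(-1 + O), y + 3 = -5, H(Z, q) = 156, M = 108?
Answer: 12901980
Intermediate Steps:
y = -8 (y = -3 - 5 = -8)
m(O) = 0 (m(O) = -0*(-1 + O) = -1/3*0 = 0)
(35445 + m(218))*((-13*2)*y + H(M, 79)) = (35445 + 0)*(-13*2*(-8) + 156) = 35445*(-26*(-8) + 156) = 35445*(208 + 156) = 35445*364 = 12901980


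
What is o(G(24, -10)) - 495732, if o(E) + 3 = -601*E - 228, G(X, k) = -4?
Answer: -493559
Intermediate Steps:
o(E) = -231 - 601*E (o(E) = -3 + (-601*E - 228) = -3 + (-228 - 601*E) = -231 - 601*E)
o(G(24, -10)) - 495732 = (-231 - 601*(-4)) - 495732 = (-231 + 2404) - 495732 = 2173 - 495732 = -493559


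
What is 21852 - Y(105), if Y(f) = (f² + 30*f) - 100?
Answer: 7777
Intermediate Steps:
Y(f) = -100 + f² + 30*f
21852 - Y(105) = 21852 - (-100 + 105² + 30*105) = 21852 - (-100 + 11025 + 3150) = 21852 - 1*14075 = 21852 - 14075 = 7777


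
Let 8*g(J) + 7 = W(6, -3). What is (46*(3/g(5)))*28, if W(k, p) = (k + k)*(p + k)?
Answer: 30912/29 ≈ 1065.9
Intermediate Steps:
W(k, p) = 2*k*(k + p) (W(k, p) = (2*k)*(k + p) = 2*k*(k + p))
g(J) = 29/8 (g(J) = -7/8 + (2*6*(6 - 3))/8 = -7/8 + (2*6*3)/8 = -7/8 + (1/8)*36 = -7/8 + 9/2 = 29/8)
(46*(3/g(5)))*28 = (46*(3/(29/8)))*28 = (46*(3*(8/29)))*28 = (46*(24/29))*28 = (1104/29)*28 = 30912/29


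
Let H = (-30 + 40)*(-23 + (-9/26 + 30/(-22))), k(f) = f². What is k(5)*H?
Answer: -883375/143 ≈ -6177.4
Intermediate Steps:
H = -35335/143 (H = 10*(-23 + (-9*1/26 + 30*(-1/22))) = 10*(-23 + (-9/26 - 15/11)) = 10*(-23 - 489/286) = 10*(-7067/286) = -35335/143 ≈ -247.10)
k(5)*H = 5²*(-35335/143) = 25*(-35335/143) = -883375/143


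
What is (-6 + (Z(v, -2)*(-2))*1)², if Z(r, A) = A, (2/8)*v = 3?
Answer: 4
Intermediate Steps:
v = 12 (v = 4*3 = 12)
(-6 + (Z(v, -2)*(-2))*1)² = (-6 - 2*(-2)*1)² = (-6 + 4*1)² = (-6 + 4)² = (-2)² = 4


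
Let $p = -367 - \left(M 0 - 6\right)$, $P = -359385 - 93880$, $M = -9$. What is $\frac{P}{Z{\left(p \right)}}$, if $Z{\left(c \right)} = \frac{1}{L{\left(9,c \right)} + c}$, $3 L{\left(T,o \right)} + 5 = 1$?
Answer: $\frac{492699055}{3} \approx 1.6423 \cdot 10^{8}$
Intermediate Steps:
$L{\left(T,o \right)} = - \frac{4}{3}$ ($L{\left(T,o \right)} = - \frac{5}{3} + \frac{1}{3} \cdot 1 = - \frac{5}{3} + \frac{1}{3} = - \frac{4}{3}$)
$P = -453265$ ($P = -359385 - 93880 = -453265$)
$p = -361$ ($p = -367 - \left(\left(-9\right) 0 - 6\right) = -367 - \left(0 - 6\right) = -367 - -6 = -367 + 6 = -361$)
$Z{\left(c \right)} = \frac{1}{- \frac{4}{3} + c}$
$\frac{P}{Z{\left(p \right)}} = - \frac{453265}{3 \frac{1}{-4 + 3 \left(-361\right)}} = - \frac{453265}{3 \frac{1}{-4 - 1083}} = - \frac{453265}{3 \frac{1}{-1087}} = - \frac{453265}{3 \left(- \frac{1}{1087}\right)} = - \frac{453265}{- \frac{3}{1087}} = \left(-453265\right) \left(- \frac{1087}{3}\right) = \frac{492699055}{3}$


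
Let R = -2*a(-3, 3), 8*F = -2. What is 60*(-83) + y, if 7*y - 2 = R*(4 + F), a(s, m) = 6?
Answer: -34903/7 ≈ -4986.1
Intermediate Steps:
F = -1/4 (F = (1/8)*(-2) = -1/4 ≈ -0.25000)
R = -12 (R = -2*6 = -12)
y = -43/7 (y = 2/7 + (-12*(4 - 1/4))/7 = 2/7 + (-12*15/4)/7 = 2/7 + (1/7)*(-45) = 2/7 - 45/7 = -43/7 ≈ -6.1429)
60*(-83) + y = 60*(-83) - 43/7 = -4980 - 43/7 = -34903/7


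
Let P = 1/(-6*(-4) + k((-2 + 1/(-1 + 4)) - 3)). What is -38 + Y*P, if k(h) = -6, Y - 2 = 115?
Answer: -63/2 ≈ -31.500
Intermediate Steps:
Y = 117 (Y = 2 + 115 = 117)
P = 1/18 (P = 1/(-6*(-4) - 6) = 1/(24 - 6) = 1/18 ≈ 0.055556)
-38 + Y*P = -38 + 117*(1/18) = -38 + 13/2 = -63/2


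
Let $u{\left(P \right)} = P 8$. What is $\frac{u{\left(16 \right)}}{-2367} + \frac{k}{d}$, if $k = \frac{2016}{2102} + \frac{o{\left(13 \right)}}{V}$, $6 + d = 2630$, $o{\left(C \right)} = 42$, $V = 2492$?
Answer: $- \frac{62402102257}{1161942954624} \approx -0.053705$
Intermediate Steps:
$d = 2624$ ($d = -6 + 2630 = 2624$)
$u{\left(P \right)} = 8 P$
$k = \frac{182577}{187078}$ ($k = \frac{2016}{2102} + \frac{42}{2492} = 2016 \cdot \frac{1}{2102} + 42 \cdot \frac{1}{2492} = \frac{1008}{1051} + \frac{3}{178} = \frac{182577}{187078} \approx 0.97594$)
$\frac{u{\left(16 \right)}}{-2367} + \frac{k}{d} = \frac{8 \cdot 16}{-2367} + \frac{182577}{187078 \cdot 2624} = 128 \left(- \frac{1}{2367}\right) + \frac{182577}{187078} \cdot \frac{1}{2624} = - \frac{128}{2367} + \frac{182577}{490892672} = - \frac{62402102257}{1161942954624}$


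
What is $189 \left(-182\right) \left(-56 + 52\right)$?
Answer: $137592$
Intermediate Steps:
$189 \left(-182\right) \left(-56 + 52\right) = \left(-34398\right) \left(-4\right) = 137592$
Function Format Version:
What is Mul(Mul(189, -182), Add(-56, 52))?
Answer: 137592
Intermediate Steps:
Mul(Mul(189, -182), Add(-56, 52)) = Mul(-34398, -4) = 137592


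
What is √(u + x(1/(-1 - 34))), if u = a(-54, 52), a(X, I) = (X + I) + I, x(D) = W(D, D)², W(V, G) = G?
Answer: √61251/35 ≈ 7.0711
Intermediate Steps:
x(D) = D²
a(X, I) = X + 2*I (a(X, I) = (I + X) + I = X + 2*I)
u = 50 (u = -54 + 2*52 = -54 + 104 = 50)
√(u + x(1/(-1 - 34))) = √(50 + (1/(-1 - 34))²) = √(50 + (1/(-35))²) = √(50 + (-1/35)²) = √(50 + 1/1225) = √(61251/1225) = √61251/35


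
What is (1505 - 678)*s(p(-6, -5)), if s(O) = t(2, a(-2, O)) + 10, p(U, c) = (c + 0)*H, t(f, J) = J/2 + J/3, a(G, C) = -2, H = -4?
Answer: 20675/3 ≈ 6891.7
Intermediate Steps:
t(f, J) = 5*J/6 (t(f, J) = J*(1/2) + J*(1/3) = J/2 + J/3 = 5*J/6)
p(U, c) = -4*c (p(U, c) = (c + 0)*(-4) = c*(-4) = -4*c)
s(O) = 25/3 (s(O) = (5/6)*(-2) + 10 = -5/3 + 10 = 25/3)
(1505 - 678)*s(p(-6, -5)) = (1505 - 678)*(25/3) = 827*(25/3) = 20675/3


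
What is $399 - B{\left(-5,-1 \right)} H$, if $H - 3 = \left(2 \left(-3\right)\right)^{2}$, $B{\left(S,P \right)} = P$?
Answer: $438$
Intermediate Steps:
$H = 39$ ($H = 3 + \left(2 \left(-3\right)\right)^{2} = 3 + \left(-6\right)^{2} = 3 + 36 = 39$)
$399 - B{\left(-5,-1 \right)} H = 399 - \left(-1\right) 39 = 399 - -39 = 399 + 39 = 438$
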